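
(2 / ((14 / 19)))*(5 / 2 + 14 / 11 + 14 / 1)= 7429 / 154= 48.24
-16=-16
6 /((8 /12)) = 9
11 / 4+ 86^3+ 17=2544303 / 4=636075.75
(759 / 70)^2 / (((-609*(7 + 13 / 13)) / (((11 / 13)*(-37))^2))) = -31809080523 / 1344834400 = -23.65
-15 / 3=-5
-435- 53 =-488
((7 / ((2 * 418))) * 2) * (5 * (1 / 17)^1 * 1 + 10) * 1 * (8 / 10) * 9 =4410 / 3553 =1.24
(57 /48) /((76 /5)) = 5 /64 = 0.08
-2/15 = -0.13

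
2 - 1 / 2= 1.50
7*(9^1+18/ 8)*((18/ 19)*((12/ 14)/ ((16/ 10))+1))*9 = 1031.15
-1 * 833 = -833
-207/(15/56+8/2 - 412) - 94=-237190/2537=-93.49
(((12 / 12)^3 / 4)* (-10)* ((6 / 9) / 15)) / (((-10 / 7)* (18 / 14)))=49 / 810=0.06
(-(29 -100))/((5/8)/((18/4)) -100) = -2556/3595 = -0.71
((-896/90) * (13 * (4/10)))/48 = -728/675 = -1.08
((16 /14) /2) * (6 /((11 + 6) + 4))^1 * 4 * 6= 192 /49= 3.92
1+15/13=28/13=2.15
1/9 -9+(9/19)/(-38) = -57841/6498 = -8.90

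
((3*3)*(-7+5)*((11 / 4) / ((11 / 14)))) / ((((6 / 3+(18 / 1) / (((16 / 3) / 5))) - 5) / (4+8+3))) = -2520 / 37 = -68.11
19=19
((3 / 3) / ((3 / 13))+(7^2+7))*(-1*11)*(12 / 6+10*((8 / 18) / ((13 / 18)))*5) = -282722 / 13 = -21747.85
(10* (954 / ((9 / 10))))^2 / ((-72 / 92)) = -1292140000 / 9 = -143571111.11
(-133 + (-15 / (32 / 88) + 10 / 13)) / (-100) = 9021 / 5200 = 1.73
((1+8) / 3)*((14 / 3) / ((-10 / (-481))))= 3367 / 5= 673.40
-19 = -19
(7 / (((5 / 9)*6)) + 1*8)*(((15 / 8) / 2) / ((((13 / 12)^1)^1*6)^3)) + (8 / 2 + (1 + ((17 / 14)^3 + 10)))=101430239 / 6028568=16.82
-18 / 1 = -18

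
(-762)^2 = 580644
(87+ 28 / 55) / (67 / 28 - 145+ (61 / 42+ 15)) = -404292 / 582835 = -0.69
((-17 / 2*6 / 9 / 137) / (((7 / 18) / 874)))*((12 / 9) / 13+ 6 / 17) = -527896 / 12467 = -42.34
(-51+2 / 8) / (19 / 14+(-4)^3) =1421 / 1754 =0.81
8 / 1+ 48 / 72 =26 / 3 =8.67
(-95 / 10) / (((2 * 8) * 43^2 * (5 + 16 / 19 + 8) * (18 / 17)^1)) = -6137 / 280101312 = -0.00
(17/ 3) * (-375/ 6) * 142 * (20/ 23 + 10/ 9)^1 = -99611.51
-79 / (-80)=79 / 80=0.99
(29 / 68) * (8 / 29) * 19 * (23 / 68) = 437 / 578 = 0.76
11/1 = 11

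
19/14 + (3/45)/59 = 16829/12390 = 1.36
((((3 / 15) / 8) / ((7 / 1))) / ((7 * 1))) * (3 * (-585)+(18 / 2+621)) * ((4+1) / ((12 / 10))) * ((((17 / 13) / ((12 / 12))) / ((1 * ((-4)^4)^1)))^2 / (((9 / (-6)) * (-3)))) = -180625 / 13024886784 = -0.00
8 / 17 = 0.47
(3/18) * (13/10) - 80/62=-1997/1860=-1.07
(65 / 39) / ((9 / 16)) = 80 / 27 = 2.96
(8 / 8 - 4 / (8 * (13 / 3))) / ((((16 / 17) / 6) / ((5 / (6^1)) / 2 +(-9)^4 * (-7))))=-215487529 / 832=-258999.43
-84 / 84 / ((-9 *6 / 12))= 2 / 9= 0.22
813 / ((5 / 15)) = 2439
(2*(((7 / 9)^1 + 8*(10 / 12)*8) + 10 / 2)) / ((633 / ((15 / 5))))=1064 / 1899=0.56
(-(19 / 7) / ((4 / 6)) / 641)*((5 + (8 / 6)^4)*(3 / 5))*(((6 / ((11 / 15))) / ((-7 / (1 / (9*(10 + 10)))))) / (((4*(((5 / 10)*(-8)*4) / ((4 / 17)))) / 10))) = -12559 / 1691563104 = -0.00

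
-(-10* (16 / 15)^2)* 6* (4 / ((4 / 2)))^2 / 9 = 4096 / 135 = 30.34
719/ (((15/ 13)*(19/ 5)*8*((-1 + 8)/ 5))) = 46735/ 3192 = 14.64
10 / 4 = 5 / 2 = 2.50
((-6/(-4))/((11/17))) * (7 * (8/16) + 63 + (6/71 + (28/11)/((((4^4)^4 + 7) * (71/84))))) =320867630873439/2078764174652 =154.35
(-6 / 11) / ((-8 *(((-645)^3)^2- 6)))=1 / 1056062714373562412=0.00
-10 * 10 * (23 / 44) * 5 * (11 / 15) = -575 / 3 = -191.67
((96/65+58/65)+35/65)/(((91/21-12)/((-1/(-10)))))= -0.04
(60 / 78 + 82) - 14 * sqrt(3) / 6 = 1076 / 13 - 7 * sqrt(3) / 3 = 78.73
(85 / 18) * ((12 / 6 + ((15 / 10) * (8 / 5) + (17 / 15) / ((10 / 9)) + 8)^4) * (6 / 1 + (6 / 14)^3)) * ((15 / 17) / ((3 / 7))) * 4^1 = 4925939160553 / 1225000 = 4021174.82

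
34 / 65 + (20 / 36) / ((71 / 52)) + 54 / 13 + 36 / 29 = 7618784 / 1204515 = 6.33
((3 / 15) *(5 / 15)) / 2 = 1 / 30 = 0.03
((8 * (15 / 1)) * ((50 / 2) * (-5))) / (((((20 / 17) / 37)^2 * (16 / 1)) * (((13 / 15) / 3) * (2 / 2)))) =-1335288375 / 416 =-3209827.82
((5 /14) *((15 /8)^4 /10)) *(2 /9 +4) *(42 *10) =1603125 /2048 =782.78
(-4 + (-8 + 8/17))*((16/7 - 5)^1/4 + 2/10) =469/85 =5.52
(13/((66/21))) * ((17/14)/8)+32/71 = 26955/24992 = 1.08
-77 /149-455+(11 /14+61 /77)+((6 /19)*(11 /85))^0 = -10393135 /22946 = -452.94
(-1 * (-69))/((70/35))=69/2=34.50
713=713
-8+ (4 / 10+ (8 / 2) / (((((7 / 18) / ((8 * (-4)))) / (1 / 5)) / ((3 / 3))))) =-514 / 7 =-73.43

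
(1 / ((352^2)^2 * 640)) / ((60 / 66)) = 1 / 8932189798400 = 0.00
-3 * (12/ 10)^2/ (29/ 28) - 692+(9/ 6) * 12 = -491674/ 725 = -678.17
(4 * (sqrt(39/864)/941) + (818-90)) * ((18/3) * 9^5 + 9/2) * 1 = 257929627.97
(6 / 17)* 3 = 18 / 17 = 1.06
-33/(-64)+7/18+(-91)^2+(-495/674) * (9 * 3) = 1603767929/194112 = 8262.08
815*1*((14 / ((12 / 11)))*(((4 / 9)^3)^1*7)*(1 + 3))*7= 393599360 / 2187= 179972.27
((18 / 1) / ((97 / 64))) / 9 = 128 / 97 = 1.32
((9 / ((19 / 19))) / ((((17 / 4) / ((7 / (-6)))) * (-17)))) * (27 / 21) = 54 / 289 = 0.19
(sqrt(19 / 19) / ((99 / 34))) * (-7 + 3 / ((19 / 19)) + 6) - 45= -4387 / 99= -44.31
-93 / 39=-31 / 13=-2.38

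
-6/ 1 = -6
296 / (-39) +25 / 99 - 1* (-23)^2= -536.34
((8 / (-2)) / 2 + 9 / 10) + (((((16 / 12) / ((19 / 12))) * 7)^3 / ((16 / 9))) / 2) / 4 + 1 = 14.30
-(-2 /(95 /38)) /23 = 4 /115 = 0.03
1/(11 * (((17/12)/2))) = 24/187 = 0.13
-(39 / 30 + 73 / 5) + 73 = 571 / 10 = 57.10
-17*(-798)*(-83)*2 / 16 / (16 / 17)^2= -162703821 / 1024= -158890.45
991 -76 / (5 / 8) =4347 / 5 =869.40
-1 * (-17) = 17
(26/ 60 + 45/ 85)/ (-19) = -491/ 9690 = -0.05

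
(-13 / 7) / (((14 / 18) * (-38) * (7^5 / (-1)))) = -117 / 31294634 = -0.00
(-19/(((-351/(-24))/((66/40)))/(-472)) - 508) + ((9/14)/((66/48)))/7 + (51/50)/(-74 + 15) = 31243100089/62011950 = 503.82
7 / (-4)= -7 / 4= -1.75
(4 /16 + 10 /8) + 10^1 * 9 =183 /2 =91.50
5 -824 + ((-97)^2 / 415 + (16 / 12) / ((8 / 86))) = -973583 / 1245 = -781.99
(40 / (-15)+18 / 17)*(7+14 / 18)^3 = -28126000 / 37179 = -756.50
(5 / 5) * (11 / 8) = 11 / 8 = 1.38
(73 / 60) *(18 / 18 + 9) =73 / 6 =12.17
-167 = -167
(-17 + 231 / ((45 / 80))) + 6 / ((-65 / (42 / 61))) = 4681909 / 11895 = 393.60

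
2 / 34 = 1 / 17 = 0.06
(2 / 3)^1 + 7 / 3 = 3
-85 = -85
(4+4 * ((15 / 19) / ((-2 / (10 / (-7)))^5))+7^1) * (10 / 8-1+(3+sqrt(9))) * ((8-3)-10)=-462520375 / 1277332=-362.10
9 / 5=1.80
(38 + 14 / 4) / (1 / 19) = 1577 / 2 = 788.50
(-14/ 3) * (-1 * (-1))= -14/ 3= -4.67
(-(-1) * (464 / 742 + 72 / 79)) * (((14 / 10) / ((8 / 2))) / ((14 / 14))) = 2252 / 4187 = 0.54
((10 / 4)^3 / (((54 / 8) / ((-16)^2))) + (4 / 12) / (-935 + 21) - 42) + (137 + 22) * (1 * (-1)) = 9663713 / 24678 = 391.59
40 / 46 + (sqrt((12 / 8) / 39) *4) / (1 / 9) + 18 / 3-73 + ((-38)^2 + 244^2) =18 *sqrt(26) / 13 + 1401019 / 23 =60920.93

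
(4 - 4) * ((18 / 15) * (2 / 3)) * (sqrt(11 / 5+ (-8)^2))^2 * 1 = 0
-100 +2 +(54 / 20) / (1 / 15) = -115 / 2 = -57.50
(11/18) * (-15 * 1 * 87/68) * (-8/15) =319/51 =6.25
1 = 1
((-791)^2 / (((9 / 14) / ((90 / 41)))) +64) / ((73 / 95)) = 8321806580 / 2993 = 2780423.18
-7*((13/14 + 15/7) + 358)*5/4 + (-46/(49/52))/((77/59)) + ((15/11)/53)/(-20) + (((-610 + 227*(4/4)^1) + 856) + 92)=-382745175/145432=-2631.78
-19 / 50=-0.38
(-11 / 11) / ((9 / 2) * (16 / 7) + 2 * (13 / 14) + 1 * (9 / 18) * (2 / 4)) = -28 / 347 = -0.08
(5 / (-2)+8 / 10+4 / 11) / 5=-147 / 550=-0.27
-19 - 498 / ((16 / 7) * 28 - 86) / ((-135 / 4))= -19.67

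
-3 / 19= -0.16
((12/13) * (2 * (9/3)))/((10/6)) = 216/65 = 3.32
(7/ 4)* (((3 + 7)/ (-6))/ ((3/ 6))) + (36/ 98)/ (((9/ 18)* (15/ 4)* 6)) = -5.80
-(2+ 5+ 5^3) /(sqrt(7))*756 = -14256*sqrt(7) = -37717.83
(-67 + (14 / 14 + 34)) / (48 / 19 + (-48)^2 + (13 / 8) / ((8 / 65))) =-38912 / 2820791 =-0.01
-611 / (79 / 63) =-38493 / 79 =-487.25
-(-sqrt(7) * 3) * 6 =18 * sqrt(7) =47.62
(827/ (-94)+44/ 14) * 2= -3721/ 329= -11.31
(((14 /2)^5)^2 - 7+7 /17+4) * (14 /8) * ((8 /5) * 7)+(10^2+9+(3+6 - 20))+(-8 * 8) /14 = 3294226379244 /595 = 5536514923.10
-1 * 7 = -7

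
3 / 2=1.50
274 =274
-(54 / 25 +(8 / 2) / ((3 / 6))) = -254 / 25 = -10.16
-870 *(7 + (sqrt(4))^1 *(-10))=11310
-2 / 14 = -1 / 7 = -0.14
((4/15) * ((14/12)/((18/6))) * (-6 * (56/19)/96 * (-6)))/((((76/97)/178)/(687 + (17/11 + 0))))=3203930758/178695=17929.60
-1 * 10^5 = -100000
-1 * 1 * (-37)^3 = 50653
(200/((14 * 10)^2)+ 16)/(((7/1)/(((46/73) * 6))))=8.65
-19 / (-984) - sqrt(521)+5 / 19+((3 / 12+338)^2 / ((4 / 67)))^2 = 3672661004993.28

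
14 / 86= 7 / 43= 0.16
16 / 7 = 2.29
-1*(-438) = 438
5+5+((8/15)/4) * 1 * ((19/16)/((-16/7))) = 19067/1920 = 9.93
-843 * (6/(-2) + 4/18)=2341.67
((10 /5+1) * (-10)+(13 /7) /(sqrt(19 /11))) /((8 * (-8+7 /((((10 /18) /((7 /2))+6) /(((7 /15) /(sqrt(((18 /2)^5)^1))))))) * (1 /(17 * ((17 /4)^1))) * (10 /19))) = 647141805 /10054216 - 29518749 * sqrt(209) /140759024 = 61.33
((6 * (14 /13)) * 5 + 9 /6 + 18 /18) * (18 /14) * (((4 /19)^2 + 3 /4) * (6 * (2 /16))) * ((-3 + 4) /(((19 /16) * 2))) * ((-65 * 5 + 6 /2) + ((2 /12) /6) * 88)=-2239041495 /624169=-3587.24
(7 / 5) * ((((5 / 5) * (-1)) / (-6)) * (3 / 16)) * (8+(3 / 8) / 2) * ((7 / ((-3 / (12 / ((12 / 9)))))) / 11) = -19257 / 28160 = -0.68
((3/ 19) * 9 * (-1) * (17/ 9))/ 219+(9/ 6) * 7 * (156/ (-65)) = -25.21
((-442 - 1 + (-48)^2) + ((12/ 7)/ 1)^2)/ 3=91333/ 147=621.31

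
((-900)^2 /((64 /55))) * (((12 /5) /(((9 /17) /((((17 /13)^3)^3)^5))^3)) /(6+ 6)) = 435736411744935017005089042285409856158362270688897828917054854678351333813760701597156052962019388914599076903957265799717662507188354087608510386936117291109156132907186875 /86827053264185453292455956373018927872335821837907511781617474479006940904592299157136436171858137593646558610454305911397567847589467685260999659532852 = 5018440628396497630420.36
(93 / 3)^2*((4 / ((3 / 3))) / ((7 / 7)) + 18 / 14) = 35557 / 7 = 5079.57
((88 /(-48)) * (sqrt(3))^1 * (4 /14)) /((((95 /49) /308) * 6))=-11858 * sqrt(3) /855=-24.02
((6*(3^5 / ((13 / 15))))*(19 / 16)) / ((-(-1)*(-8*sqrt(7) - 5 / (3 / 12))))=346275 / 416 - 69255*sqrt(7) / 208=-48.53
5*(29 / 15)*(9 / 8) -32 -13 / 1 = -273 / 8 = -34.12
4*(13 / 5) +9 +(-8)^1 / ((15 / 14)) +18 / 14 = 1388 / 105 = 13.22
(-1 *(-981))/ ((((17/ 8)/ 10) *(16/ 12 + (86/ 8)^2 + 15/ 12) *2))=1883520/ 96407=19.54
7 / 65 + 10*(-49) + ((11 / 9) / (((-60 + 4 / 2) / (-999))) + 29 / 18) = -7926548 / 16965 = -467.23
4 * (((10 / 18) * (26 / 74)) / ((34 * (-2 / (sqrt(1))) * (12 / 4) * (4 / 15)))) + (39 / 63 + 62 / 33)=4330171 / 1743588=2.48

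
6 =6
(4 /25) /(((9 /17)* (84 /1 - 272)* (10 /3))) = -17 /35250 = -0.00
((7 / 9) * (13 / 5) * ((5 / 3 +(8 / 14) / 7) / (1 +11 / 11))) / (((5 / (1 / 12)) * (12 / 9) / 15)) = 0.33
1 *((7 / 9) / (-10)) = -7 / 90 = -0.08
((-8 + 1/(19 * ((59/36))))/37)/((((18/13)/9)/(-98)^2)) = -557589032/41477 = -13443.33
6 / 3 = 2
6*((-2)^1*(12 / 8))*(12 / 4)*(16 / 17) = -864 / 17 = -50.82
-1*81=-81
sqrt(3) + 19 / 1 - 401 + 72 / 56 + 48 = -2329 / 7 + sqrt(3) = -330.98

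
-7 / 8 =-0.88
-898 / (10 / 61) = -27389 / 5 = -5477.80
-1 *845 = -845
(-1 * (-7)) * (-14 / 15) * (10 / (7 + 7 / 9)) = -42 / 5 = -8.40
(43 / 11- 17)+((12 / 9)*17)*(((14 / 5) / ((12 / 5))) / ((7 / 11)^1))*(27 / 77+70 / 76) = 523459 / 13167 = 39.76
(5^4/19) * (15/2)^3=13877.47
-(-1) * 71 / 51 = 71 / 51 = 1.39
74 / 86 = 37 / 43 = 0.86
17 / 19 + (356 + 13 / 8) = 54495 / 152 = 358.52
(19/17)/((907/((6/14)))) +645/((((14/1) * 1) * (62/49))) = 487324563/13383692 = 36.41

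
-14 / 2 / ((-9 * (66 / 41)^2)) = 11767 / 39204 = 0.30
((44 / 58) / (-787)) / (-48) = 11 / 547752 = 0.00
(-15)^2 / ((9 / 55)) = 1375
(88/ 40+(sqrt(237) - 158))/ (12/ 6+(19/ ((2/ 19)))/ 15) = -4674/ 421+30* sqrt(237)/ 421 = -10.01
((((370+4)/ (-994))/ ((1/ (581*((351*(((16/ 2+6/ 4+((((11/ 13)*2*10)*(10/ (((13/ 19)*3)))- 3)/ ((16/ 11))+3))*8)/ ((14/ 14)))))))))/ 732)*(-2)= 25352110047/ 225212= 112569.98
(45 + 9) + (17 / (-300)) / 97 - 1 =1542283 / 29100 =53.00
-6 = -6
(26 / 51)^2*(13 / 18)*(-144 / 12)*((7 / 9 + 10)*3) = -1704872 / 23409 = -72.83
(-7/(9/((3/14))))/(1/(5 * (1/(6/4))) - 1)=0.24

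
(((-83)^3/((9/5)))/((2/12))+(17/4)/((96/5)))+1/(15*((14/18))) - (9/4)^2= -8538707171/4480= -1905961.42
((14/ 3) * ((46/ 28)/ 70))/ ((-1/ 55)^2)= 13915/ 42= 331.31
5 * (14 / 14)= 5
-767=-767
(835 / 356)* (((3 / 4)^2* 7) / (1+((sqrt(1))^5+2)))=52605 / 22784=2.31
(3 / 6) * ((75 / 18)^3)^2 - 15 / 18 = 244062865 / 93312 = 2615.56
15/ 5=3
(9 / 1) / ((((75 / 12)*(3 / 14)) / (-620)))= -20832 / 5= -4166.40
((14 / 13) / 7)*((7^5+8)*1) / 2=16815 / 13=1293.46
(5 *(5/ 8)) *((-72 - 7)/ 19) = -1975/ 152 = -12.99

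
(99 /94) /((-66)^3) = -1 /272976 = -0.00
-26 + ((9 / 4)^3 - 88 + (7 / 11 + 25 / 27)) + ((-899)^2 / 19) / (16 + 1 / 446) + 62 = 750103715483 / 286393536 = 2619.14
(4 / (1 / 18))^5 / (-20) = -483729408 / 5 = -96745881.60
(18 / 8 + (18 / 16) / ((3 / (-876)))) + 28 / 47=-61223 / 188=-325.65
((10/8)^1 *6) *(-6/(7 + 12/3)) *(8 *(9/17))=-3240/187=-17.33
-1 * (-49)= 49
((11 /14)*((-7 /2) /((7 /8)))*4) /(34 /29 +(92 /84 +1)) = -3828 /995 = -3.85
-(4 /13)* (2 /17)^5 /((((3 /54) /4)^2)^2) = -3439853568 /18458141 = -186.36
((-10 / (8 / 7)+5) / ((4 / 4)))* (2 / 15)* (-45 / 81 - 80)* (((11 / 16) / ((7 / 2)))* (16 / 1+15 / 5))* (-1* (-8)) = 151525 / 126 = 1202.58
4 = 4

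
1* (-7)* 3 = -21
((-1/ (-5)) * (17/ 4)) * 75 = 255/ 4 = 63.75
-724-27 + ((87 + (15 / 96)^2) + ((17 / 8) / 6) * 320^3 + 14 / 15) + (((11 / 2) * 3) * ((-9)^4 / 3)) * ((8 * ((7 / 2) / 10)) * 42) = 243430273399 / 15360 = 15848325.09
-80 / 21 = -3.81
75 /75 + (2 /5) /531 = 2657 /2655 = 1.00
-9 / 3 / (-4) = 3 / 4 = 0.75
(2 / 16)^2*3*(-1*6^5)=-729 / 2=-364.50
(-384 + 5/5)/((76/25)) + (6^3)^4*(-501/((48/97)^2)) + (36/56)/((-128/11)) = -4453625800782.04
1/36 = 0.03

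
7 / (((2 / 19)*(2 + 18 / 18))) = 133 / 6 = 22.17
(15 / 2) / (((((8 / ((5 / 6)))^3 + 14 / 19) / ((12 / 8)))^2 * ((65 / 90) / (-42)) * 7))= -20560078125 / 114987615288104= -0.00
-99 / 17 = -5.82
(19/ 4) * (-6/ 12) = -19/ 8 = -2.38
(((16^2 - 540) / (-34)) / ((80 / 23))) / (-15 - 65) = -1633 / 54400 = -0.03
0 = 0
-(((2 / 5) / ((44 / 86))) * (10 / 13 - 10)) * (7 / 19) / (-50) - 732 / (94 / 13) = -323356914 / 3192475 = -101.29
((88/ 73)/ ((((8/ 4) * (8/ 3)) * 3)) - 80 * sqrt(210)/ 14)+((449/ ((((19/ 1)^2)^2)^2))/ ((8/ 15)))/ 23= 17187366289147/ 228123218766712 - 40 * sqrt(210)/ 7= -82.73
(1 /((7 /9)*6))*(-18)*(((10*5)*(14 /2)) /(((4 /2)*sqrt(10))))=-135*sqrt(10) /2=-213.45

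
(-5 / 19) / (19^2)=-5 / 6859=-0.00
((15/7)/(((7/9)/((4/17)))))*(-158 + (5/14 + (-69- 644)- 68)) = -208710/343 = -608.48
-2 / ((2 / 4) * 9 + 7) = -4 / 23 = -0.17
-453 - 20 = -473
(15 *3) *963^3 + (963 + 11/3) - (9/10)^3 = 120562609742813/3000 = 40187536580.94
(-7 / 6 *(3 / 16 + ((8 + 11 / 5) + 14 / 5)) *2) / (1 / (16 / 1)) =-1477 / 3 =-492.33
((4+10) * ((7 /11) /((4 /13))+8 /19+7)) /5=55531 /2090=26.57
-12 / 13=-0.92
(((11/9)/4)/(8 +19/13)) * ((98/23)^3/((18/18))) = 2.50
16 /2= 8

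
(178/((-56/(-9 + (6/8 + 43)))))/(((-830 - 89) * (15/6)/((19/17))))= 235049/4374440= 0.05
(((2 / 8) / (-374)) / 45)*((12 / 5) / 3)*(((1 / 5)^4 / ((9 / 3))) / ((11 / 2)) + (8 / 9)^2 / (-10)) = 21973 / 23430515625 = 0.00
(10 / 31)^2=0.10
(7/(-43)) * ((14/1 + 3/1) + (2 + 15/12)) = -567/172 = -3.30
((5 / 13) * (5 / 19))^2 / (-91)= -625 / 5551819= -0.00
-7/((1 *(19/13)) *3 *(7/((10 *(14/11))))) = -1820/627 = -2.90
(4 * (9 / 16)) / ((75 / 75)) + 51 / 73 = 861 / 292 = 2.95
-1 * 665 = -665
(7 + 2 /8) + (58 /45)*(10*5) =2581 /36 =71.69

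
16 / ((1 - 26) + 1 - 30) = -8 / 27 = -0.30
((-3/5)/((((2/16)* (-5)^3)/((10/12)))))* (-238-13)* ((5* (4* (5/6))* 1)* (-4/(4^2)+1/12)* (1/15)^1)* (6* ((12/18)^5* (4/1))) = 257024/54675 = 4.70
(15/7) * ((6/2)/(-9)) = -5/7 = -0.71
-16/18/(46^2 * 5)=-2/23805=-0.00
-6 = -6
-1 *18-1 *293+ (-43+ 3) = -351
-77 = -77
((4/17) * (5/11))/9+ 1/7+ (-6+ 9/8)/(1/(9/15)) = -1305457/471240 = -2.77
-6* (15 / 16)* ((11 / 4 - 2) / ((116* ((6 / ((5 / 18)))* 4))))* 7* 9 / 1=-1575 / 59392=-0.03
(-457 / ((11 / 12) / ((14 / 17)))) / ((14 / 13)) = -71292 / 187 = -381.24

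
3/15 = 1/5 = 0.20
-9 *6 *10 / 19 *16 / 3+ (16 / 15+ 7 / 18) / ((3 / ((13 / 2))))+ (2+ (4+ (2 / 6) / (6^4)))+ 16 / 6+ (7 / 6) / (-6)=-51692953 / 369360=-139.95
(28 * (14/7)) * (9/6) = 84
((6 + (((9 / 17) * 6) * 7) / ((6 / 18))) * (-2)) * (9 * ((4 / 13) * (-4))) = 355968 / 221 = 1610.71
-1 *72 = -72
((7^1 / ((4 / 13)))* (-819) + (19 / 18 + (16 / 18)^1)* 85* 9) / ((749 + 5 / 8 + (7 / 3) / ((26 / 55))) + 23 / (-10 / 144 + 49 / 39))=-848988426 / 38324527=-22.15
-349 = -349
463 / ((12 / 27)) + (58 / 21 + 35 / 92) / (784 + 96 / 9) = 1599400679 / 1535296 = 1041.75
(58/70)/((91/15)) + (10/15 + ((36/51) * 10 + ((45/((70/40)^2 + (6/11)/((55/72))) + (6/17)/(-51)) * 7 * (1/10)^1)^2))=412489430008169575286/5332581218294577975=77.35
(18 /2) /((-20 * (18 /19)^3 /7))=-48013 /12960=-3.70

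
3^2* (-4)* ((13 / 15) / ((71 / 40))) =-1248 / 71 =-17.58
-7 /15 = -0.47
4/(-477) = -0.01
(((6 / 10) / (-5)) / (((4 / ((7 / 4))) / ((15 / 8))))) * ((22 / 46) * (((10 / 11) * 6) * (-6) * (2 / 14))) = 81 / 368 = 0.22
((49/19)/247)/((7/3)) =21/4693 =0.00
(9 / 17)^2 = 81 / 289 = 0.28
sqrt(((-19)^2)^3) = 6859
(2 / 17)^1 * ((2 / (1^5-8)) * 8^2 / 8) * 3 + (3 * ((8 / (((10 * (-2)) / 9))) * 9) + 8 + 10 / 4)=-104133 / 1190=-87.51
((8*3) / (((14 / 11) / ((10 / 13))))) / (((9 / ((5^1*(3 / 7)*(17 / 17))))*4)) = 550 / 637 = 0.86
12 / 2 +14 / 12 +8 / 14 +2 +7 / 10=1096 / 105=10.44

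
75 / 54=25 / 18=1.39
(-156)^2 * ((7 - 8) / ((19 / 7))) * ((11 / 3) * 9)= -5621616 / 19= -295874.53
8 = 8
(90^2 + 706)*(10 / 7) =12580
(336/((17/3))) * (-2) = -2016/17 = -118.59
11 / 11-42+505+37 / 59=27413 / 59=464.63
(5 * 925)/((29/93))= 430125/29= 14831.90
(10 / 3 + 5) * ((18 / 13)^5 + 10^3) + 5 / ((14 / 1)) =130619468195 / 15594306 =8376.10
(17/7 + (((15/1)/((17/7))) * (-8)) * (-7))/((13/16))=663184/1547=428.69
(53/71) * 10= 530/71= 7.46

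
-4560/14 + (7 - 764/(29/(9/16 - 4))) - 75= -246161/812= -303.15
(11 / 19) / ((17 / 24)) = 264 / 323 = 0.82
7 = 7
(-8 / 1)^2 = 64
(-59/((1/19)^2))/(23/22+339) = -468578/7481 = -62.64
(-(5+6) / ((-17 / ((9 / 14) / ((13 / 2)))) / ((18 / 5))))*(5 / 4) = 891 / 3094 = 0.29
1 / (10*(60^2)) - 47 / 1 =-1691999 / 36000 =-47.00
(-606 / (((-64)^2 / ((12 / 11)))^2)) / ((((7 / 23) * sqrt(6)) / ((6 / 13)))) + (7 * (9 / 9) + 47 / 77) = 586 / 77 - 62721 * sqrt(6) / 5772935168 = 7.61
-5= -5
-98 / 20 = -49 / 10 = -4.90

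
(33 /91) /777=11 /23569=0.00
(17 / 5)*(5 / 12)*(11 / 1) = 187 / 12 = 15.58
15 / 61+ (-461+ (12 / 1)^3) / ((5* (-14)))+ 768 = 457589 / 610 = 750.15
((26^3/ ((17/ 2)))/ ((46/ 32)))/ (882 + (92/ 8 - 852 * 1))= 1124864/ 32453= 34.66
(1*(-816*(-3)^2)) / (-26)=3672 / 13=282.46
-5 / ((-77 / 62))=4.03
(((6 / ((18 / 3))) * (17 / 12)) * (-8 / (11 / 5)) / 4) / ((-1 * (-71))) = -85 / 4686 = -0.02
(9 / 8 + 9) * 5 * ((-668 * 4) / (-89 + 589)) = -13527 / 50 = -270.54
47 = 47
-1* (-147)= 147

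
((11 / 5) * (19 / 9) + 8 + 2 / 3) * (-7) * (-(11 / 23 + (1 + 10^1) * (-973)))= -997237.19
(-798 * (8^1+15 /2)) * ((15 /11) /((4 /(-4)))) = 185535 /11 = 16866.82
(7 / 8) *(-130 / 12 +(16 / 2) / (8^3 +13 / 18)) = -4193147 / 442992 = -9.47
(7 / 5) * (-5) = -7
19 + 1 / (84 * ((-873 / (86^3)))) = 189313 / 18333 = 10.33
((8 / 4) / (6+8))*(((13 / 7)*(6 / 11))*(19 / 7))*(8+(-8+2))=2964 / 3773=0.79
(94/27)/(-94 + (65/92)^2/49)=-38985184/1052485893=-0.04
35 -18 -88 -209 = -280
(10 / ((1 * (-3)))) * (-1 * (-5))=-50 / 3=-16.67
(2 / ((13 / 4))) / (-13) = -8 / 169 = -0.05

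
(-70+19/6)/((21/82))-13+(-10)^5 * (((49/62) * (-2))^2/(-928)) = -8322065/1755747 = -4.74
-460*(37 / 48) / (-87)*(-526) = -1119065 / 522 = -2143.80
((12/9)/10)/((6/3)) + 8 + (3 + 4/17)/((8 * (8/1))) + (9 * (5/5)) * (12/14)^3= 77164319/5597760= 13.78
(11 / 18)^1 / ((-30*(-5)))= 11 / 2700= 0.00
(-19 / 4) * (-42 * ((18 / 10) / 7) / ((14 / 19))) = 9747 / 140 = 69.62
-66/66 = -1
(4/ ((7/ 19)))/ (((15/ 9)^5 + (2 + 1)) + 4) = 486/ 889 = 0.55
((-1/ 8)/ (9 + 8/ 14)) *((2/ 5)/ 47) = -7/ 62980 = -0.00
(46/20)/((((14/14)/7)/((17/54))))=2737/540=5.07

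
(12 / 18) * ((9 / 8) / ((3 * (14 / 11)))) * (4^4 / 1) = 352 / 7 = 50.29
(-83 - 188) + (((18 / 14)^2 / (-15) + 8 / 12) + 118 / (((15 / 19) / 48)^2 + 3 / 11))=33002724632 / 203979405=161.79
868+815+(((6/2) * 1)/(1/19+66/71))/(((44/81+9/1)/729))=1962741978/1024225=1916.32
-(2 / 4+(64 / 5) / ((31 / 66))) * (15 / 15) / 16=-8603 / 4960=-1.73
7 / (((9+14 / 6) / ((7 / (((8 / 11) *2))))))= 1617 / 544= 2.97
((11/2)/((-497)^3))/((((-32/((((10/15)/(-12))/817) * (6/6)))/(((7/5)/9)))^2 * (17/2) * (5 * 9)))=-11/859505438039632409088000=-0.00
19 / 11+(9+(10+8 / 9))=2140 / 99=21.62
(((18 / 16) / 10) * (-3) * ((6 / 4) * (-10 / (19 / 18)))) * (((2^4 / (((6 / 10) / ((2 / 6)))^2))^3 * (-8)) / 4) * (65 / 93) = -1040000000 / 1288143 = -807.36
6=6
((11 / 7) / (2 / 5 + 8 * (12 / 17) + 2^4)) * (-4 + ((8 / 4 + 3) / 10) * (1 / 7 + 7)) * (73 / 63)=-68255 / 1928346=-0.04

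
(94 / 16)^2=2209 / 64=34.52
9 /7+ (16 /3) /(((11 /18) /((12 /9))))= 995 /77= 12.92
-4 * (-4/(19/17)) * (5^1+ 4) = 2448/19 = 128.84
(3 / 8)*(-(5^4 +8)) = -1899 / 8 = -237.38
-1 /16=-0.06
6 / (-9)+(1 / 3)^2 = -0.56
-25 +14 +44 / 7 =-4.71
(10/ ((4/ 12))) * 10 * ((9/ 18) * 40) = 6000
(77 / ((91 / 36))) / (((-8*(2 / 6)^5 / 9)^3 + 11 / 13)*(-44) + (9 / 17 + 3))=-17604774440649 / 19477176419314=-0.90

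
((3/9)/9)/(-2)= -1/54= -0.02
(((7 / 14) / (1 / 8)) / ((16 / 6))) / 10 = 0.15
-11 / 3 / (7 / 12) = -44 / 7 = -6.29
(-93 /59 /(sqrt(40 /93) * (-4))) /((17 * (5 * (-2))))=-93 * sqrt(930) /802400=-0.00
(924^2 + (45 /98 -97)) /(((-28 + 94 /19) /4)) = -1589551153 /10731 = -148127.03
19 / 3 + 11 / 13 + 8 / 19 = 5632 / 741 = 7.60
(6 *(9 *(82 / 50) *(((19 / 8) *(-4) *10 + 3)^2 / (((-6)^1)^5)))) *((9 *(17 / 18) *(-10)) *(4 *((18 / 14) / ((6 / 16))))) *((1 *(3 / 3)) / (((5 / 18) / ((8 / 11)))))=566343168 / 1925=294204.24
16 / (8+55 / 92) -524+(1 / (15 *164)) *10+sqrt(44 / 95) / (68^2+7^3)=-101600161 / 194586+2 *sqrt(1045) / 471865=-522.13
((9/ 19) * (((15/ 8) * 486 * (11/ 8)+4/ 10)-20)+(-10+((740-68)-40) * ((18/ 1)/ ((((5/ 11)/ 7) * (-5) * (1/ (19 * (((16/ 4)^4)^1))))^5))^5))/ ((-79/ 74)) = 583837777871386215707240979843822100761592421474329692078653624894108407827302592055543570864070404526464104728209486430427292726776749603673515860095653/ 2133049292751820757985115051269531250000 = 273710401281061935416213100000000000000000000000000000000000000000000000000000000000000000000000000000000000000000.00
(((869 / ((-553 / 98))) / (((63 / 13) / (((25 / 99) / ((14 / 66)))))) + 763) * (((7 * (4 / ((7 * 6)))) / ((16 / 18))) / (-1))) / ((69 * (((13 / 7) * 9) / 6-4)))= 5959 / 918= 6.49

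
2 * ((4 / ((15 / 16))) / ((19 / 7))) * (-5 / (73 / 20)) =-17920 / 4161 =-4.31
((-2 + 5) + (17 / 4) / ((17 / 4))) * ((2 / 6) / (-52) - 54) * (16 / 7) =-134800 / 273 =-493.77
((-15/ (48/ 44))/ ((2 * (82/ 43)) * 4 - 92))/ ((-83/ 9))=-129/ 6640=-0.02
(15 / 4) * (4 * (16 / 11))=21.82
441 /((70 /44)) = 277.20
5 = 5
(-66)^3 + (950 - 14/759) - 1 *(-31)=-217464899/759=-286515.02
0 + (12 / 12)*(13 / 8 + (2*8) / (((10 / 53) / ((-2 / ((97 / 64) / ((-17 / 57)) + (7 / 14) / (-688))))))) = 34.99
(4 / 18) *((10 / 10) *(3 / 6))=1 / 9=0.11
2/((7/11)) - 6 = -20/7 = -2.86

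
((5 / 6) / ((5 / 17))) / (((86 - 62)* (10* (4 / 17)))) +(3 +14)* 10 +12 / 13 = 12802477 / 74880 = 170.97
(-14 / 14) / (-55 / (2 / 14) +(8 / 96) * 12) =1 / 384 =0.00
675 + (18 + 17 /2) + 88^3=682173.50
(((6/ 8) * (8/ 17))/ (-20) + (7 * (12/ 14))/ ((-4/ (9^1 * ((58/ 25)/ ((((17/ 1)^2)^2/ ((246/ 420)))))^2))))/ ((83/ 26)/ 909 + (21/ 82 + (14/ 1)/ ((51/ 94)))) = -45663688683792604737/ 67442214442785129500000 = -0.00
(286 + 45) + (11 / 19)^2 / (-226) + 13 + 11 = 28962909 / 81586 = 355.00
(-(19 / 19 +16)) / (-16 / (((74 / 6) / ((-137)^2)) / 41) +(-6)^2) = 629 / 36936060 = 0.00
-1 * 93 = -93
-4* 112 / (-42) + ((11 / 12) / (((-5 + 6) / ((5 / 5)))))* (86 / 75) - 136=-55927 / 450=-124.28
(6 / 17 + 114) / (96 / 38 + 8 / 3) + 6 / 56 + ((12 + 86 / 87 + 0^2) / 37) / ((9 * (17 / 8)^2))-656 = -148598744467 / 234433332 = -633.86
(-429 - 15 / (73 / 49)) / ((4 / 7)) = -56091 / 73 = -768.37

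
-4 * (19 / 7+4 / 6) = -13.52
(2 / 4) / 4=1 / 8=0.12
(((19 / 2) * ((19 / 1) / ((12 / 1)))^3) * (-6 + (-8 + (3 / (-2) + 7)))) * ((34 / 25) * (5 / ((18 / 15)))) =-37662769 / 20736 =-1816.30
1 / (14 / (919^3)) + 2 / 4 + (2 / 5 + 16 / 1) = 1940379489 / 35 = 55439413.97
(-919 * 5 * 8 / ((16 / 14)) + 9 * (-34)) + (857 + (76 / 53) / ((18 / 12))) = -5026474 / 159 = -31613.04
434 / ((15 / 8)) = 3472 / 15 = 231.47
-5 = -5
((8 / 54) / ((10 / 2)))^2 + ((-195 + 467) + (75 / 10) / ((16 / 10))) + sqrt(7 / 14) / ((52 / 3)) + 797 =3 * sqrt(2) / 104 + 313087531 / 291600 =1073.73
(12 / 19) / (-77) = -12 / 1463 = -0.01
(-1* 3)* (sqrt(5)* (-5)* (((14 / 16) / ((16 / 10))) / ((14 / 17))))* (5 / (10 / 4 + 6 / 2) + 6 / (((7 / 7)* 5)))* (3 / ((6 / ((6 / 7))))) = 22185* sqrt(5) / 2464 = 20.13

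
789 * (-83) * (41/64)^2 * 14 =-770585529/2048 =-376262.47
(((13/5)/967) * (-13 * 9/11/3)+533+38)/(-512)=-237251/212740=-1.12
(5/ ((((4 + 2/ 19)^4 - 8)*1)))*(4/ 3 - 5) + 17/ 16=214989301/ 215834928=1.00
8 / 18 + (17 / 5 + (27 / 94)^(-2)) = 58193 / 3645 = 15.97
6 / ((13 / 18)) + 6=186 / 13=14.31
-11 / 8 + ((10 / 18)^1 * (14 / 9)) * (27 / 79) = -2047 / 1896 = -1.08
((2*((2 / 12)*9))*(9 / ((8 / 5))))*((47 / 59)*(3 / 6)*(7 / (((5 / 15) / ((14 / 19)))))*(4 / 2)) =932715 / 4484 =208.01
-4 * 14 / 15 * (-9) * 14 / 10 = 1176 / 25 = 47.04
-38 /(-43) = 38 /43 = 0.88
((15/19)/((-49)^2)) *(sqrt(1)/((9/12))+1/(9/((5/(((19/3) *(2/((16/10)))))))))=400/866761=0.00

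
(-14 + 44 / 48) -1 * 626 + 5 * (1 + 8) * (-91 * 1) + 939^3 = 9935175419 / 12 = 827931284.92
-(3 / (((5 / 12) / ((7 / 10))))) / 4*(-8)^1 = 252 / 25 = 10.08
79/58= 1.36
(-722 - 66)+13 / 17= -13383 / 17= -787.24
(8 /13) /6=4 /39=0.10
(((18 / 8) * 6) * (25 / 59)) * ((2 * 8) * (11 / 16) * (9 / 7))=66825 / 826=80.90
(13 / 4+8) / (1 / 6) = 135 / 2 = 67.50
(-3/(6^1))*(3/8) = -3/16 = -0.19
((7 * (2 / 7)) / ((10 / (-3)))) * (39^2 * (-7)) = 31941 / 5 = 6388.20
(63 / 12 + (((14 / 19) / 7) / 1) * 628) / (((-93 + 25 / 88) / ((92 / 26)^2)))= -252451496 / 26198549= -9.64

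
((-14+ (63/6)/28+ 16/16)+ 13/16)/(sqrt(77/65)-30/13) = 2457 * sqrt(5005)/55984+ 184275/27992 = 9.69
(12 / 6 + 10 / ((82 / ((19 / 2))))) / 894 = 259 / 73308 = 0.00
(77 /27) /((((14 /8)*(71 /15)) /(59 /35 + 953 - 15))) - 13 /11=322.34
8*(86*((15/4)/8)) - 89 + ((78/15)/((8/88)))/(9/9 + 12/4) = 247.80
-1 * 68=-68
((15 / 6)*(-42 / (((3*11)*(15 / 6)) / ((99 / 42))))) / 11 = -3 / 11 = -0.27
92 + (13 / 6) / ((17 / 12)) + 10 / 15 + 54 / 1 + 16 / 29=219998 / 1479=148.75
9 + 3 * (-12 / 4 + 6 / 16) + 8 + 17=26.12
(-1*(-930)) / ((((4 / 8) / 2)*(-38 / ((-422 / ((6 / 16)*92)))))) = 1197.44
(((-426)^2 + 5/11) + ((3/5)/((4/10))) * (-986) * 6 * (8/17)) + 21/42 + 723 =178023.95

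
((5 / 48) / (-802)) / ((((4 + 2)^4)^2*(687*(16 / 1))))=-5 / 710726204915712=-0.00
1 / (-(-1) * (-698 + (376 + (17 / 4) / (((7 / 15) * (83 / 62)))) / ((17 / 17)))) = -1162 / 366259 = -0.00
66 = 66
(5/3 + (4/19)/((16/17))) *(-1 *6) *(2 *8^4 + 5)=-3532907/38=-92971.24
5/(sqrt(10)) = sqrt(10)/2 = 1.58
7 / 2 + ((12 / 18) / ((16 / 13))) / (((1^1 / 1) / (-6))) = 1 / 4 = 0.25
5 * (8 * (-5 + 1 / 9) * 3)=-1760 / 3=-586.67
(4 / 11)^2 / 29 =16 / 3509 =0.00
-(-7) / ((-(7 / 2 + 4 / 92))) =-322 / 163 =-1.98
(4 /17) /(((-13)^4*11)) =4 /5340907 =0.00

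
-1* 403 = -403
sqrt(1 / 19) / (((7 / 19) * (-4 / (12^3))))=-432 * sqrt(19) / 7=-269.01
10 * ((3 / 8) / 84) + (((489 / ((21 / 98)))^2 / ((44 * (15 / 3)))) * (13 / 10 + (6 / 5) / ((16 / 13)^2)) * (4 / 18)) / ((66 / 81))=36607712839 / 2710400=13506.39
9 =9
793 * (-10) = -7930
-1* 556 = -556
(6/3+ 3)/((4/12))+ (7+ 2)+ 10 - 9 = 25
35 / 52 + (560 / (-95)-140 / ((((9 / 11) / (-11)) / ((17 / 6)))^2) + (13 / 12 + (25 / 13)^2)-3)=-951073943041 / 4681638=-203149.83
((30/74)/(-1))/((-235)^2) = -3/408665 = -0.00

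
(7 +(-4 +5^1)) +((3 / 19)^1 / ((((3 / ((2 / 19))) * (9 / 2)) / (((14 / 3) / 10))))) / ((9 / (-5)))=701756 / 87723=8.00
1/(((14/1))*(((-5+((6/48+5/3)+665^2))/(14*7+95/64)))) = 19101/1188692176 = 0.00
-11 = -11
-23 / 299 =-1 / 13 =-0.08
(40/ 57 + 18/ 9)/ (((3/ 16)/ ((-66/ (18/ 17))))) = -460768/ 513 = -898.18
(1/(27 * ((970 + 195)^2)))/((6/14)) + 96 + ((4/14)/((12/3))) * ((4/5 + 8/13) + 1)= 1924240218539/20008210950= 96.17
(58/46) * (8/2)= 116/23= 5.04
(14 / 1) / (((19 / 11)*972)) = 0.01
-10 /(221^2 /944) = -9440 /48841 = -0.19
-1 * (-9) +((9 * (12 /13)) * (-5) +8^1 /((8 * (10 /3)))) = -4191 /130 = -32.24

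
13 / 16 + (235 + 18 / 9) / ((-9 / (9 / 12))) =-303 / 16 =-18.94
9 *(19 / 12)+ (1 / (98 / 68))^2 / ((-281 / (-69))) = 38775873 / 2698724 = 14.37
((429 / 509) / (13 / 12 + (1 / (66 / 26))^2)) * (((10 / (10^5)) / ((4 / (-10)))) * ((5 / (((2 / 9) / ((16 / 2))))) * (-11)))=3557763 / 10561750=0.34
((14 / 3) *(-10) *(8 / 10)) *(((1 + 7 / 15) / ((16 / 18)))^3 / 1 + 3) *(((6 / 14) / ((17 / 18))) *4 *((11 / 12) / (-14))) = 33.24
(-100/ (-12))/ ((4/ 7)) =175/ 12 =14.58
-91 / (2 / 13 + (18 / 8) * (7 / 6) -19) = 1352 / 241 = 5.61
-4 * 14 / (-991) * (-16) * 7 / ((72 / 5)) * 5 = -19600 / 8919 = -2.20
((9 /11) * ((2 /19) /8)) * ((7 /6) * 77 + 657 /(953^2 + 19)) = 734308251 /759278608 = 0.97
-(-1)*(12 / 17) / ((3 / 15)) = 60 / 17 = 3.53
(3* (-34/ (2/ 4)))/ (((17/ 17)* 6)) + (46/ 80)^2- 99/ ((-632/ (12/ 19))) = -80622771/ 2401600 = -33.57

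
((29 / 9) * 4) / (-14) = -58 / 63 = -0.92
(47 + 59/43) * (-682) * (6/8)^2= -797940/43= -18556.74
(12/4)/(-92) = -3/92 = -0.03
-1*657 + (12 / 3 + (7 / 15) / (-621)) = -6082702 / 9315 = -653.00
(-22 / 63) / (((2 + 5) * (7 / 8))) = -176 / 3087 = -0.06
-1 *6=-6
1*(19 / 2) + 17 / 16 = 169 / 16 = 10.56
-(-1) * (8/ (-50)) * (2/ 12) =-2/ 75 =-0.03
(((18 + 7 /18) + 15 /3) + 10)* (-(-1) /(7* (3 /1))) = 601 /378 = 1.59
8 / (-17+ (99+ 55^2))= 8 / 3107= 0.00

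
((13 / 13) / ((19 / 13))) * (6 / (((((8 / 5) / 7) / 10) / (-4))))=-13650 / 19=-718.42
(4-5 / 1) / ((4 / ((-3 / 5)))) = 3 / 20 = 0.15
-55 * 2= -110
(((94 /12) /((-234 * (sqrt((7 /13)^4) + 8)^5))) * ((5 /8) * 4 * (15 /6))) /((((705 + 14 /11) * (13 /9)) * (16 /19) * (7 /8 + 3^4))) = -40064614361915 /527349242571357080710944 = -0.00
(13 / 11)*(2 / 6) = 13 / 33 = 0.39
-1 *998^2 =-996004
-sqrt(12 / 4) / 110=-sqrt(3) / 110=-0.02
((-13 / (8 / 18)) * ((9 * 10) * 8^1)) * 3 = -63180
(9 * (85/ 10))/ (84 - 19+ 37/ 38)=2907/ 2507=1.16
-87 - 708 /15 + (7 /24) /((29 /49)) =-465301 /3480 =-133.71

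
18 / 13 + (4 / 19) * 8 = 758 / 247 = 3.07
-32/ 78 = -16/ 39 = -0.41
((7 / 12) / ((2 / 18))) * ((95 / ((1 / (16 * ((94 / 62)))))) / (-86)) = -187530 / 1333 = -140.68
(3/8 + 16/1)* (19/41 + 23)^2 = 30308291/3362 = 9014.96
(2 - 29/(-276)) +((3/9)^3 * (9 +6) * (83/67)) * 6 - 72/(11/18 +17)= 4193449/1953988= 2.15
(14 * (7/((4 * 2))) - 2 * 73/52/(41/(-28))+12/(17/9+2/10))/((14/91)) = 1995275/15416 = 129.43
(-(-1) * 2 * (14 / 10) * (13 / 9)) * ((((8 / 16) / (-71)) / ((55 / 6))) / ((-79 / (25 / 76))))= 91 / 7033686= 0.00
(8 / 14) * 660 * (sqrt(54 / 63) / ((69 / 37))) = 32560 * sqrt(42) / 1127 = 187.23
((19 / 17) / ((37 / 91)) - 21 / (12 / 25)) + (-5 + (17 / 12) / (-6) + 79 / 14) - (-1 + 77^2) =-1892139937 / 317016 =-5968.59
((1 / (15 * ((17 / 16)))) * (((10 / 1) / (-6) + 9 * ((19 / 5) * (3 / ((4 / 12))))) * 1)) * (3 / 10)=36736 / 6375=5.76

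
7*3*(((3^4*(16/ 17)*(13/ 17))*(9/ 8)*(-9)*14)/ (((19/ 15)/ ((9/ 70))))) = -96722262/ 5491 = -17614.69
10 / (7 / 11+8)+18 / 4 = 215 / 38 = 5.66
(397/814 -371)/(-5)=301597/4070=74.10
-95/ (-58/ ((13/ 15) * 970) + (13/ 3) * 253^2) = -359385/ 1049299276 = -0.00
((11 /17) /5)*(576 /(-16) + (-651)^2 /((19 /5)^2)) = 3793.46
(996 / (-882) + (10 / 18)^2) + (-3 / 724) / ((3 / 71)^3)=-160196819 / 2873556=-55.75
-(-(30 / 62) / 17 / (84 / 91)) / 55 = 13 / 23188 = 0.00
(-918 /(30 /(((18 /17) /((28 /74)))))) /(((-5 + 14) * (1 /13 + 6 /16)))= -34632 /1645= -21.05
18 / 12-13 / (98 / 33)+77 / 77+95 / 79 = -2613 / 3871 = -0.68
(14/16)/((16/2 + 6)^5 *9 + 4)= 0.00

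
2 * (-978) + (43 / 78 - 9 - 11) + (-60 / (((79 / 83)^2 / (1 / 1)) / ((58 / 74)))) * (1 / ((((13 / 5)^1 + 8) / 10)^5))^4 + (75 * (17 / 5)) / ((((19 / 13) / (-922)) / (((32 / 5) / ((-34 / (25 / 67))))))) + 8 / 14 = 45691154163510481293349720617333308030287785147697 / 4909014840494185485771938965931230680197318586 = 9307.60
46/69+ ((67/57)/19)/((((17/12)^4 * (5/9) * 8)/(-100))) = 29042642/90453243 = 0.32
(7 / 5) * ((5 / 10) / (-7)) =-1 / 10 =-0.10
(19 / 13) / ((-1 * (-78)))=19 / 1014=0.02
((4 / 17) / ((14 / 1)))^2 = 4 / 14161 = 0.00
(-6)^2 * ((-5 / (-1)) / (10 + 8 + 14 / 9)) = 405 / 44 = 9.20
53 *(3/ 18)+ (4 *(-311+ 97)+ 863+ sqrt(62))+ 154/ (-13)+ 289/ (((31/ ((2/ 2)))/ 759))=sqrt(62)+ 17119019/ 2418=7087.70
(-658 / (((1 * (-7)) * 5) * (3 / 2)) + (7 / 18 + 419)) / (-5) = -38873 / 450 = -86.38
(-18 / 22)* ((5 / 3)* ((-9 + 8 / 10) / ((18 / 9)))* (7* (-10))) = -4305 / 11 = -391.36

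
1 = 1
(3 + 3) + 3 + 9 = 18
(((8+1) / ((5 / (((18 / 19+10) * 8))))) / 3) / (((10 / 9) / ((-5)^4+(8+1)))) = 14242176 / 475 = 29983.53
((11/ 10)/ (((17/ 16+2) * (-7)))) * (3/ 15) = -88/ 8575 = -0.01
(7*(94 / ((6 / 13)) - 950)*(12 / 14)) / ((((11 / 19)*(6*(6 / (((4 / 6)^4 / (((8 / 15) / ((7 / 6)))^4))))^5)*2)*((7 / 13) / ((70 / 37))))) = -21041753963168743967548847198486328125 / 38167766801582740217632698711146496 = -551.30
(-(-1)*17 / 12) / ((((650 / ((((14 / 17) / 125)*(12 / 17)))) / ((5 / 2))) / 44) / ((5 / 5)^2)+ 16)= 0.00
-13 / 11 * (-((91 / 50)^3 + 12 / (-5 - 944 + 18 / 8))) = 37021053901 / 5207125000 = 7.11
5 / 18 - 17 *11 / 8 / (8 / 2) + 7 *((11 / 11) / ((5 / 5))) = 413 / 288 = 1.43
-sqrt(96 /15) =-4*sqrt(10) /5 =-2.53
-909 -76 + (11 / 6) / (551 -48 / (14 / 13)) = -20950873 / 21270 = -985.00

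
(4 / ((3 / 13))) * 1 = 52 / 3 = 17.33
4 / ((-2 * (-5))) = 2 / 5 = 0.40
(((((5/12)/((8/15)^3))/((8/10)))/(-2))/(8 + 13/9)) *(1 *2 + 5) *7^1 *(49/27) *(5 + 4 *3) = -4501875/16384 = -274.77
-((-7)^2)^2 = -2401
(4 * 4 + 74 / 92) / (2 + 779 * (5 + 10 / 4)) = 773 / 268847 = 0.00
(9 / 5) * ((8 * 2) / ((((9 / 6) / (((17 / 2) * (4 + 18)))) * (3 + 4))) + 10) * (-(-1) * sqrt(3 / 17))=18582 * sqrt(51) / 595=223.03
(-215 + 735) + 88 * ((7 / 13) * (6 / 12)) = 7068 / 13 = 543.69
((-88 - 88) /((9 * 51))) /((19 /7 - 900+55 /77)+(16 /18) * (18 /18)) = 308 /719457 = 0.00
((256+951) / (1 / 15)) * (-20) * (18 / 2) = -3258900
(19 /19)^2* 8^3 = 512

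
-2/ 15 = -0.13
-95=-95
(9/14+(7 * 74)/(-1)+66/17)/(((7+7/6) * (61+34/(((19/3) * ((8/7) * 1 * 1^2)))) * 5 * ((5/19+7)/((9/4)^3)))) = -0.30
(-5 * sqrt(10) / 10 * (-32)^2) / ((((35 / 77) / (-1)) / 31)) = 174592 * sqrt(10) / 5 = 110421.68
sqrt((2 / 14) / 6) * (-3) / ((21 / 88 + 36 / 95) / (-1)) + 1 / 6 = 1 / 6 + 4180 * sqrt(42) / 36141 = 0.92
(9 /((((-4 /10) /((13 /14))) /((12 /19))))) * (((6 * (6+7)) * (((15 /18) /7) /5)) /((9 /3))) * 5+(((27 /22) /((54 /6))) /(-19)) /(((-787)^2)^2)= -320915602899584697 /7857263019053602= -40.84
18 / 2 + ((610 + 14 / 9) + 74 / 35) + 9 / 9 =196456 / 315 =623.67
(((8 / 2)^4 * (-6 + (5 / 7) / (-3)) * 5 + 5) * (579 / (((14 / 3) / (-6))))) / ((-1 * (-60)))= 19405185 / 196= 99006.05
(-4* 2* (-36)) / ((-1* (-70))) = 144 / 35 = 4.11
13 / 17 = 0.76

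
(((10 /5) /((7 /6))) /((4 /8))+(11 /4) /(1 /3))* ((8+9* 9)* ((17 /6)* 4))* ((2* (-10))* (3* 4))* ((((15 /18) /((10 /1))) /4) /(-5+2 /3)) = 2473755 /182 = 13592.06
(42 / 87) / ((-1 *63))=-2 / 261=-0.01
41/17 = 2.41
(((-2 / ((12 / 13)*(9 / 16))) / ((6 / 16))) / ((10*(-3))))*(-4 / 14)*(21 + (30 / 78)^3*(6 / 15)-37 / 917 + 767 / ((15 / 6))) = -211317281024 / 6590226825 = -32.07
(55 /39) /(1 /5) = 275 /39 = 7.05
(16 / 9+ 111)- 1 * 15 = 880 / 9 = 97.78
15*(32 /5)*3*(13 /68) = 55.06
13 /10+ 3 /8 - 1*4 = -93 /40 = -2.32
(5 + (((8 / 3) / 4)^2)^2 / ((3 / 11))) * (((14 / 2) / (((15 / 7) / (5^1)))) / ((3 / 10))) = 681590 / 2187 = 311.66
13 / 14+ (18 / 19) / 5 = 1.12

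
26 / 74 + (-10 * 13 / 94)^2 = 185042 / 81733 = 2.26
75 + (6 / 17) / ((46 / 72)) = 29541 / 391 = 75.55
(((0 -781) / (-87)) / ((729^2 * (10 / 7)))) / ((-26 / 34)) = -92939 / 6010597710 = -0.00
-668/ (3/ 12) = -2672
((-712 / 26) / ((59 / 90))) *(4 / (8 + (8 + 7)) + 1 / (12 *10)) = -134301 / 17641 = -7.61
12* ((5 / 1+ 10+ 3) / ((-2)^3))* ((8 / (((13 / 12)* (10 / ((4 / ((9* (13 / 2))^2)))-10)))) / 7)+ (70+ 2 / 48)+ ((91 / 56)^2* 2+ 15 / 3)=47969798209 / 597236640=80.32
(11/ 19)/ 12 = 11/ 228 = 0.05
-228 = -228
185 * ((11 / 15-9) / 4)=-1147 / 3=-382.33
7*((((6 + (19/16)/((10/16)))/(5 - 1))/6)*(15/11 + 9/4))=29309/3520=8.33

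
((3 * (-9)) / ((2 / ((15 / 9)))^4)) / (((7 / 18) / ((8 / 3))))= -625 / 7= -89.29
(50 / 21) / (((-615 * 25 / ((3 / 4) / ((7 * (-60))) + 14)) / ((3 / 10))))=-2613 / 4018000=-0.00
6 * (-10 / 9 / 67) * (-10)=200 / 201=1.00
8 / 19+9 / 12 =89 / 76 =1.17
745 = 745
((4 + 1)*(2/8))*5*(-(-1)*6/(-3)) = -25/2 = -12.50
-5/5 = -1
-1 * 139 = -139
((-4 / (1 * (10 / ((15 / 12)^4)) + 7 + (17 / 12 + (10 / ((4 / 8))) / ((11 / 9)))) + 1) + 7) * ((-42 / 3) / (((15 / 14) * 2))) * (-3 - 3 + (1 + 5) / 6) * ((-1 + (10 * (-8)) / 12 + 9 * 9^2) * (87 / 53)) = 23036212419136 / 75756981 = 304080.39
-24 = -24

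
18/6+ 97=100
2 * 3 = 6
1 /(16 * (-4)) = -1 /64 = -0.02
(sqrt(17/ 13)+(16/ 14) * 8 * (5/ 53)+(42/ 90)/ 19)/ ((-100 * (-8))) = 93797/ 84588000+sqrt(221)/ 10400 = 0.00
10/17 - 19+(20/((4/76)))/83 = -19519/1411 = -13.83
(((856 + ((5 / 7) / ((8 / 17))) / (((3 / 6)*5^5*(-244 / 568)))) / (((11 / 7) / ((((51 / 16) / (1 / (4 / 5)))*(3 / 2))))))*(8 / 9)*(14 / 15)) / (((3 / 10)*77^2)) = 15534218962 / 15984478125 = 0.97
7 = 7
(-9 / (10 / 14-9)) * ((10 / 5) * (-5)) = -315 / 29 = -10.86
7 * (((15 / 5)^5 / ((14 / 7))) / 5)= 1701 / 10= 170.10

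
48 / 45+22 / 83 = 1658 / 1245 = 1.33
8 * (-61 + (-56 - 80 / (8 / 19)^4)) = -681557 / 32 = -21298.66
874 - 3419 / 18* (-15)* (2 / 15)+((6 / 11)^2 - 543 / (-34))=47028833 / 37026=1270.16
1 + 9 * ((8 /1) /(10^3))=134 /125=1.07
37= 37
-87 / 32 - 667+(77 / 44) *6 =-21095 / 32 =-659.22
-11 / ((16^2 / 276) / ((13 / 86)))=-9867 / 5504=-1.79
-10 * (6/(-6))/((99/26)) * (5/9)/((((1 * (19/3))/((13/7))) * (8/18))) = 4225/4389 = 0.96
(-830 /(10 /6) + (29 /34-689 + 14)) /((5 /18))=-358677 /85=-4219.73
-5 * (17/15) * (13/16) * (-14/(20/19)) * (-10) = -29393/48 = -612.35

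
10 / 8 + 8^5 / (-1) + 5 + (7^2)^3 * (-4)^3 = -30249191 / 4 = -7562297.75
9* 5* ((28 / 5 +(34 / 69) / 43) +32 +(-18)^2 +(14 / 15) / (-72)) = 193115293 / 11868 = 16271.93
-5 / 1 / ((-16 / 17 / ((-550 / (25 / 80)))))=-9350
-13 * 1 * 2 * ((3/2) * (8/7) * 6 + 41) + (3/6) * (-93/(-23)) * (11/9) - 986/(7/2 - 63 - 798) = -314725589/236670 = -1329.81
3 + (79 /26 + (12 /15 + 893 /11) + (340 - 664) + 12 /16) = -672757 /2860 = -235.23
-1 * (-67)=67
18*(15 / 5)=54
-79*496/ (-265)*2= 295.73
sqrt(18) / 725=0.01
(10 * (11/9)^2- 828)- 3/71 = -4676161/5751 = -813.10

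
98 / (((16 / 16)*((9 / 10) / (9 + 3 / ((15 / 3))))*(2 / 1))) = 1568 / 3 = 522.67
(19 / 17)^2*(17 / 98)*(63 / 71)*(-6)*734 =-7154298 / 8449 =-846.76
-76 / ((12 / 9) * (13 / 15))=-855 / 13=-65.77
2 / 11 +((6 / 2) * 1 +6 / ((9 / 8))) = 281 / 33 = 8.52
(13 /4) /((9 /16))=52 /9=5.78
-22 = -22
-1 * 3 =-3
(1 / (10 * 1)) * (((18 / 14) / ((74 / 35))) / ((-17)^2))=9 / 42772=0.00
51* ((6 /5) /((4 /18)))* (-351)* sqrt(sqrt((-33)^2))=-483327* sqrt(33) /5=-555300.45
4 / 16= 1 / 4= 0.25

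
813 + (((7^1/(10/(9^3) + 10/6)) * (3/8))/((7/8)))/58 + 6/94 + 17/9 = 24493636351/30054150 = 814.98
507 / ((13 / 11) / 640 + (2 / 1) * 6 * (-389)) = -3569280 / 32862707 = -0.11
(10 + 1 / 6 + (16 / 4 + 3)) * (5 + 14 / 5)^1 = 1339 / 10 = 133.90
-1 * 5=-5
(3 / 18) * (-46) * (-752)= 17296 / 3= 5765.33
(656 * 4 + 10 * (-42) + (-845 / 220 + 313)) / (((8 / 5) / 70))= 19351325 / 176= 109950.71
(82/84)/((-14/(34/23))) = -697/6762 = -0.10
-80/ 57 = -1.40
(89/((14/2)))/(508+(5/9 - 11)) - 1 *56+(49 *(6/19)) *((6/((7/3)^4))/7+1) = -1168881001/29183126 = -40.05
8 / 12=2 / 3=0.67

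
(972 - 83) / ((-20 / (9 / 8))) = -8001 / 160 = -50.01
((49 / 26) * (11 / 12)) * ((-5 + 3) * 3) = -539 / 52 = -10.37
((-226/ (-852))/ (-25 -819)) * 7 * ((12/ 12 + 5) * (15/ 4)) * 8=-11865/ 29962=-0.40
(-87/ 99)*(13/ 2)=-377/ 66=-5.71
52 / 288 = 13 / 72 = 0.18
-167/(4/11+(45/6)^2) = -7348/2491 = -2.95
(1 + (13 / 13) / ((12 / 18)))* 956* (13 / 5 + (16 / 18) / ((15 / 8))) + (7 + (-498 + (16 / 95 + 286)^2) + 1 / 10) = 43251582569 / 487350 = 88748.50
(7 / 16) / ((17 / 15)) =105 / 272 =0.39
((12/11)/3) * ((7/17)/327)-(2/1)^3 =-489164/61149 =-8.00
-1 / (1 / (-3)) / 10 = 3 / 10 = 0.30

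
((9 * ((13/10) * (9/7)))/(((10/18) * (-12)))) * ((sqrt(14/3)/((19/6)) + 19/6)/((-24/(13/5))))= 13689 * sqrt(42)/532000 + 86697/112000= 0.94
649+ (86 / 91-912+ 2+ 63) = -17932 / 91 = -197.05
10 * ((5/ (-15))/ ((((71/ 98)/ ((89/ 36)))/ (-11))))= 239855/ 1917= 125.12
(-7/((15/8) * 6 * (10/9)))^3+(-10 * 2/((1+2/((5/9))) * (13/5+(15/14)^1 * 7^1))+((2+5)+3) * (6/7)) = 2023817316/254078125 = 7.97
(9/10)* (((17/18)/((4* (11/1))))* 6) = 51/440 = 0.12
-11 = -11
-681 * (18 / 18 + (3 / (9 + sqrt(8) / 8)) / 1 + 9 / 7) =-8079384 / 4529 + 4086 * sqrt(2) / 647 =-1774.99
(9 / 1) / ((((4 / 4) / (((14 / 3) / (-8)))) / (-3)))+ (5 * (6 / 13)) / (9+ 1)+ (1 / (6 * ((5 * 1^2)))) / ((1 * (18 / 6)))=37421 / 2340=15.99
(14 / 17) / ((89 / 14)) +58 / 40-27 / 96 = 314291 / 242080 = 1.30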